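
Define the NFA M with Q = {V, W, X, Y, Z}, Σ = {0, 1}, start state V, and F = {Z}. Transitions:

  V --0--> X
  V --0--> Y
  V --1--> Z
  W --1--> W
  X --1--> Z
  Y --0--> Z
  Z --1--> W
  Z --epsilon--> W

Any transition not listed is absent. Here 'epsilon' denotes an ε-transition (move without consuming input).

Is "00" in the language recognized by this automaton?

Start in {V}.
Read '0': {V} → {X, Y}.
Read '0': {X, Y} → {W, Z}.
The final set {W, Z} contains the accepting state Z.

Yes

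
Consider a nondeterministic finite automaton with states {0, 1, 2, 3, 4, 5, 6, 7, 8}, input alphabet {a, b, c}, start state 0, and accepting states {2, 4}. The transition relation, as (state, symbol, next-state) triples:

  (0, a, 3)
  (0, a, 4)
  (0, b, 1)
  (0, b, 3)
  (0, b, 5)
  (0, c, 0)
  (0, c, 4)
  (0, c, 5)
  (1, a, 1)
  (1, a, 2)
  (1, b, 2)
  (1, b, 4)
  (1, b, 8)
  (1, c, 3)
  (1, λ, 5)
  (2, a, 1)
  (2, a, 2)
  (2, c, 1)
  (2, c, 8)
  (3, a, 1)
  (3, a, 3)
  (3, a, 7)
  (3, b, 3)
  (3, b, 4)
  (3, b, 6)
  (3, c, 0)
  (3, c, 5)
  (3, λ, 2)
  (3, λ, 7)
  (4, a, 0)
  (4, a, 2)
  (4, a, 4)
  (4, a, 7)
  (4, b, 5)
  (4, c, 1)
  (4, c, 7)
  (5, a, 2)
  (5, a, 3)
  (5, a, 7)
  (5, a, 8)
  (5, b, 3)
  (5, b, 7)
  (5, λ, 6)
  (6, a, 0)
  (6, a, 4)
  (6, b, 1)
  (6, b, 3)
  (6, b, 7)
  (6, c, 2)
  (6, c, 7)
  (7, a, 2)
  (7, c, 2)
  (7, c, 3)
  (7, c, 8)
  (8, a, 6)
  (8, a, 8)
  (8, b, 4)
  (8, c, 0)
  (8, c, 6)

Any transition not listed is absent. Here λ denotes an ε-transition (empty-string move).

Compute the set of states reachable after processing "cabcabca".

Start in {0}.
Read 'c': 0→{0, 4, 5}; union {0, 4, 5}; ε-closure = {0, 4, 5, 6}.
Read 'a': 0→{3, 4}, 4→{0, 2, 4, 7}, 5→{2, 3, 7, 8}, 6→{0, 4}; now {0, 2, 3, 4, 7, 8}.
Read 'b': 0→{1, 3, 5}, 2→∅, 3→{3, 4, 6}, 4→{5}, 7→∅, 8→{4}; union {1, 3, 4, 5, 6}; ε-closure = {1, 2, 3, 4, 5, 6, 7}.
Read 'c': 1→{3}, 2→{1, 8}, 3→{0, 5}, 4→{1, 7}, 5→∅, 6→{2, 7}, 7→{2, 3, 8}; union {0, 1, 2, 3, 5, 7, 8}; ε-closure = {0, 1, 2, 3, 5, 6, 7, 8}.
Read 'a': 0→{3, 4}, 1→{1, 2}, 2→{1, 2}, 3→{1, 3, 7}, 5→{2, 3, 7, 8}, 6→{0, 4}, 7→{2}, 8→{6, 8}; union {0, 1, 2, 3, 4, 6, 7, 8}; ε-closure = {0, 1, 2, 3, 4, 5, 6, 7, 8}.
Read 'b': 0→{1, 3, 5}, 1→{2, 4, 8}, 2→∅, 3→{3, 4, 6}, 4→{5}, 5→{3, 7}, 6→{1, 3, 7}, 7→∅, 8→{4}; now {1, 2, 3, 4, 5, 6, 7, 8}.
Read 'c': 1→{3}, 2→{1, 8}, 3→{0, 5}, 4→{1, 7}, 5→∅, 6→{2, 7}, 7→{2, 3, 8}, 8→{0, 6}; now {0, 1, 2, 3, 5, 6, 7, 8}.
Read 'a': 0→{3, 4}, 1→{1, 2}, 2→{1, 2}, 3→{1, 3, 7}, 5→{2, 3, 7, 8}, 6→{0, 4}, 7→{2}, 8→{6, 8}; union {0, 1, 2, 3, 4, 6, 7, 8}; ε-closure = {0, 1, 2, 3, 4, 5, 6, 7, 8}.

{0, 1, 2, 3, 4, 5, 6, 7, 8}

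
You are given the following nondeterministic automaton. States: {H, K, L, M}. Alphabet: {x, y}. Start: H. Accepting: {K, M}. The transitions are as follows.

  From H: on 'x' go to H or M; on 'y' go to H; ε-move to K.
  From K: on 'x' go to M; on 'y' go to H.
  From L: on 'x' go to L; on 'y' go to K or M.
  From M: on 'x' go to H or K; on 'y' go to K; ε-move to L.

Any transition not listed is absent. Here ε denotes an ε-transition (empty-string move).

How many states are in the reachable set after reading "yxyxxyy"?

Start: ε-closure({H}) = {H, K}.
Read 'y': H→{H}, K→{H}; union {H}; ε-closure = {H, K}.
Read 'x': H→{H, M}, K→{M}; union {H, M}; ε-closure = {H, K, L, M}.
Read 'y': H→{H}, K→{H}, L→{K, M}, M→{K}; union {H, K, M}; ε-closure = {H, K, L, M}.
Read 'x': H→{H, M}, K→{M}, L→{L}, M→{H, K}; now {H, K, L, M}.
Read 'x': H→{H, M}, K→{M}, L→{L}, M→{H, K}; now {H, K, L, M}.
Read 'y': H→{H}, K→{H}, L→{K, M}, M→{K}; union {H, K, M}; ε-closure = {H, K, L, M}.
Read 'y': H→{H}, K→{H}, L→{K, M}, M→{K}; union {H, K, M}; ε-closure = {H, K, L, M}.
That set has 4 states.

4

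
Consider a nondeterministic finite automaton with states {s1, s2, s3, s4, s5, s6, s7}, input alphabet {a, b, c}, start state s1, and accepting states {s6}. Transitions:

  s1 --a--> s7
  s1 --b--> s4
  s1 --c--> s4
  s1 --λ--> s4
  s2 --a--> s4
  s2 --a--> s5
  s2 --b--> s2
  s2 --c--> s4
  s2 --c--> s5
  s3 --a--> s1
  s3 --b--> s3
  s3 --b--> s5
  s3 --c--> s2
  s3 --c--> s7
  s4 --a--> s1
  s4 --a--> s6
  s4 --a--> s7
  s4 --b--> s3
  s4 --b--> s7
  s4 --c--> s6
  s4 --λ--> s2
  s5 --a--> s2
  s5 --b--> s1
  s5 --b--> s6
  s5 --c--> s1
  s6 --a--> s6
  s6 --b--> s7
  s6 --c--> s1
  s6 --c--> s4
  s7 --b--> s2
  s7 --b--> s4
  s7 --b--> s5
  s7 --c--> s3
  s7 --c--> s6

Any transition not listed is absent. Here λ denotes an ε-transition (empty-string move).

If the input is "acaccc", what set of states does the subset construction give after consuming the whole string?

Start: ε-closure({s1}) = {s1, s2, s4}.
Read 'a': s1→{s7}, s2→{s4, s5}, s4→{s1, s6, s7}; union {s1, s4, s5, s6, s7}; ε-closure = {s1, s2, s4, s5, s6, s7}.
Read 'c': s1→{s4}, s2→{s4, s5}, s4→{s6}, s5→{s1}, s6→{s1, s4}, s7→{s3, s6}; union {s1, s3, s4, s5, s6}; ε-closure = {s1, s2, s3, s4, s5, s6}.
Read 'a': s1→{s7}, s2→{s4, s5}, s3→{s1}, s4→{s1, s6, s7}, s5→{s2}, s6→{s6}; now {s1, s2, s4, s5, s6, s7}.
Read 'c': s1→{s4}, s2→{s4, s5}, s4→{s6}, s5→{s1}, s6→{s1, s4}, s7→{s3, s6}; union {s1, s3, s4, s5, s6}; ε-closure = {s1, s2, s3, s4, s5, s6}.
Read 'c': s1→{s4}, s2→{s4, s5}, s3→{s2, s7}, s4→{s6}, s5→{s1}, s6→{s1, s4}; now {s1, s2, s4, s5, s6, s7}.
Read 'c': s1→{s4}, s2→{s4, s5}, s4→{s6}, s5→{s1}, s6→{s1, s4}, s7→{s3, s6}; union {s1, s3, s4, s5, s6}; ε-closure = {s1, s2, s3, s4, s5, s6}.

{s1, s2, s3, s4, s5, s6}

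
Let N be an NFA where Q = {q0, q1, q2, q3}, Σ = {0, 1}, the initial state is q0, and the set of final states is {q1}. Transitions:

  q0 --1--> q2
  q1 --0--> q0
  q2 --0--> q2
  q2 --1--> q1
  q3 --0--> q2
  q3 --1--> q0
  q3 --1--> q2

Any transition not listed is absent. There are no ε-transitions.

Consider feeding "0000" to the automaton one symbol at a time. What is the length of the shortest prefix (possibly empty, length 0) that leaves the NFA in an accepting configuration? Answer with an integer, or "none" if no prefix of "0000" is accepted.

none

Start in {q0}.
Read '0': {q0} → ∅.
The set is empty and remains empty for the remaining 3 symbols.
No reachable set along the way intersects F.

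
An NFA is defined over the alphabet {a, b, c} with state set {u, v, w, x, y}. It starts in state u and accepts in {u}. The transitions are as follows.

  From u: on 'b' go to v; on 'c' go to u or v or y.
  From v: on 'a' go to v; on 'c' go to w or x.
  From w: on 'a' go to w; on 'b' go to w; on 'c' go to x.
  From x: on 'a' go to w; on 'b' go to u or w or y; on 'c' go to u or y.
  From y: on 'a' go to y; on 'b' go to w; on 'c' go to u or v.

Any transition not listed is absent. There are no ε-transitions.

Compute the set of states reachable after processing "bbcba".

∅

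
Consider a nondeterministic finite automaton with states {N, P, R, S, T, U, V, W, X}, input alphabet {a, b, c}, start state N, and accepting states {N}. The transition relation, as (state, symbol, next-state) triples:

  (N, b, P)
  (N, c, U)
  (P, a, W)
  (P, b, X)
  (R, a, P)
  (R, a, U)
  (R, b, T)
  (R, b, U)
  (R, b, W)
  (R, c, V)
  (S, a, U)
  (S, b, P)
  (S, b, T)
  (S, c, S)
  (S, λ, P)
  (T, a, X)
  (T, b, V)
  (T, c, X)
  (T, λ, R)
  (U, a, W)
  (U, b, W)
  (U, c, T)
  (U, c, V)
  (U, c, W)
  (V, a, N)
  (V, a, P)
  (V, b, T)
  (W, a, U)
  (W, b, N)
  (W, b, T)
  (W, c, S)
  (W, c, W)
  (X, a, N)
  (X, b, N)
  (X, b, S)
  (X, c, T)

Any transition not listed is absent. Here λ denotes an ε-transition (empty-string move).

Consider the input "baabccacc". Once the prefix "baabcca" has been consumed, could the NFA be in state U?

Yes

Start in {N}.
Read 'b': N→{P}; now {P}.
Read 'a': P→{W}; now {W}.
Read 'a': W→{U}; now {U}.
Read 'b': U→{W}; now {W}.
Read 'c': W→{S, W}; union {S, W}; ε-closure = {P, S, W}.
Read 'c': P→∅, S→{S}, W→{S, W}; union {S, W}; ε-closure = {P, S, W}.
Read 'a': P→{W}, S→{U}, W→{U}; now {U, W}.
State U is in {U, W}.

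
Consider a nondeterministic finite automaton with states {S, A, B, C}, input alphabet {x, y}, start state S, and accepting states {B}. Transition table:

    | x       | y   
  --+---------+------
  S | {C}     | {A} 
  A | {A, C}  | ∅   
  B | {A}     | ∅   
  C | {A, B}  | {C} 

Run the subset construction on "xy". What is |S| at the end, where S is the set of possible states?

1

Start in {S}.
Read 'x': S→{C}; now {C}.
Read 'y': C→{C}; now {C}.
That set has 1 state.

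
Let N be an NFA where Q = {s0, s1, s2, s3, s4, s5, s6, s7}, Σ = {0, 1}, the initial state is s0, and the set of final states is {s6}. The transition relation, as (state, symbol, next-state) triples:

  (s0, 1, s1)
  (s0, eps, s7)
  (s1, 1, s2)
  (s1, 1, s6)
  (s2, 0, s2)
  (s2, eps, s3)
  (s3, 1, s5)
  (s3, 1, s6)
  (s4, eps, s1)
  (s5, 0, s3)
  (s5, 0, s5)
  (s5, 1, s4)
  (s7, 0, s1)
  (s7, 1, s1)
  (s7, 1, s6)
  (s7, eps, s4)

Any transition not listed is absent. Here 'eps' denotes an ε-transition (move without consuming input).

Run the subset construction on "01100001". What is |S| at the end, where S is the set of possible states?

Start: ε-closure({s0}) = {s0, s1, s4, s7}.
Read '0': {s0, s1, s4, s7} → {s1}.
Read '1': {s1} → {s2, s3, s6}.
Read '1': {s2, s3, s6} → {s5, s6}.
Read '0': {s5, s6} → {s3, s5}.
Read '0': {s3, s5} → {s3, s5}.
Read '0': {s3, s5} → {s3, s5}.
Read '0': {s3, s5} → {s3, s5}.
Read '1': {s3, s5} → {s1, s4, s5, s6}.
That set has 4 states.

4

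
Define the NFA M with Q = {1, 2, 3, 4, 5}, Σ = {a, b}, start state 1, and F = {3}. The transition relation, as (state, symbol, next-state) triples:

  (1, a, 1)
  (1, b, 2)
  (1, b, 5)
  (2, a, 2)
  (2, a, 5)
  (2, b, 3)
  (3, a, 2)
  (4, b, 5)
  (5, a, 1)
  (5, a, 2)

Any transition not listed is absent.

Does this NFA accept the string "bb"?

Yes

Start in {1}.
Read 'b': 1→{2, 5}; now {2, 5}.
Read 'b': 2→{3}, 5→∅; now {3}.
The final set {3} contains the accepting state 3.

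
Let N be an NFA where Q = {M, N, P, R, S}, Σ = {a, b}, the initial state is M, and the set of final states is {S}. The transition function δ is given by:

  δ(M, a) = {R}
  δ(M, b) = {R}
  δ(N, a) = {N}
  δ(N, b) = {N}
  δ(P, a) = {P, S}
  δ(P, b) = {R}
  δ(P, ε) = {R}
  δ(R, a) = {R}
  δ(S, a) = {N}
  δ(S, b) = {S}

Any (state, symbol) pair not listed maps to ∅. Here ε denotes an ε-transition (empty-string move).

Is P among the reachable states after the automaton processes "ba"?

No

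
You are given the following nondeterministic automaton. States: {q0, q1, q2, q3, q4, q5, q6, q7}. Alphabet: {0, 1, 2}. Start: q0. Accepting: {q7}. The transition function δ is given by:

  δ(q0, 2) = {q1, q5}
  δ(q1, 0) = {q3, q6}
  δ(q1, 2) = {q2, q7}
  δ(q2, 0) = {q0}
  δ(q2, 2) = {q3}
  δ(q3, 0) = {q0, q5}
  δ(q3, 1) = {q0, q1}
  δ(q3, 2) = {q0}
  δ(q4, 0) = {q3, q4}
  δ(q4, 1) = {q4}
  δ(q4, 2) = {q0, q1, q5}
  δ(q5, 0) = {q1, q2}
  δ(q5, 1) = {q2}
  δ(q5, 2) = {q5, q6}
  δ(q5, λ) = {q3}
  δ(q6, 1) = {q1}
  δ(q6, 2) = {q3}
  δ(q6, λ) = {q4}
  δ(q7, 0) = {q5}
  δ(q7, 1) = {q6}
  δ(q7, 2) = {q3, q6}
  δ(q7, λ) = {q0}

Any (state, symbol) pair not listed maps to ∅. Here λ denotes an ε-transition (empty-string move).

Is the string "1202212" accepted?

No

Start in {q0}.
Read '1': q0→∅; now ∅.
The set is empty and remains empty for the remaining 6 symbols.
The final set ∅ contains no accepting state.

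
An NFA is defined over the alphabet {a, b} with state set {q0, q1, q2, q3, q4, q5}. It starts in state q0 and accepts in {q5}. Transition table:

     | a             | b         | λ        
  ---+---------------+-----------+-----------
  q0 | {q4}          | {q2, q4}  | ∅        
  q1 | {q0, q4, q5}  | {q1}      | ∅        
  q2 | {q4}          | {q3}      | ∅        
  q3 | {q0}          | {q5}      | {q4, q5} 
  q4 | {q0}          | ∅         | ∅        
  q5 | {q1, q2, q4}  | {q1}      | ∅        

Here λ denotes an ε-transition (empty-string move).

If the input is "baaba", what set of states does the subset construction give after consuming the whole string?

Start in {q0}.
Read 'b': {q0} → {q2, q4}.
Read 'a': {q2, q4} → {q0, q4}.
Read 'a': {q0, q4} → {q0, q4}.
Read 'b': {q0, q4} → {q2, q4}.
Read 'a': {q2, q4} → {q0, q4}.

{q0, q4}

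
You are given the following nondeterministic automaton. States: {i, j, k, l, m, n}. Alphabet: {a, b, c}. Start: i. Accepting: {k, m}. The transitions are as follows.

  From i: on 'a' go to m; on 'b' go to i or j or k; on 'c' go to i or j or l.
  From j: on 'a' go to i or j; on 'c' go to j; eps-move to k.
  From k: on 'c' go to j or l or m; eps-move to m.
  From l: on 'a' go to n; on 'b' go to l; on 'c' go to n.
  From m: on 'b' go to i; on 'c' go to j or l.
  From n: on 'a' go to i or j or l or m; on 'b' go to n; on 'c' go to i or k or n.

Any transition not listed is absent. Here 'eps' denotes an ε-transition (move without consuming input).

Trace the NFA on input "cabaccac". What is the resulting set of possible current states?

Start in {i}.
Read 'c': {i} → {i, j, k, l, m}.
Read 'a': {i, j, k, l, m} → {i, j, k, m, n}.
Read 'b': {i, j, k, m, n} → {i, j, k, m, n}.
Read 'a': {i, j, k, m, n} → {i, j, k, l, m}.
Read 'c': {i, j, k, l, m} → {i, j, k, l, m, n}.
Read 'c': {i, j, k, l, m, n} → {i, j, k, l, m, n}.
Read 'a': {i, j, k, l, m, n} → {i, j, k, l, m, n}.
Read 'c': {i, j, k, l, m, n} → {i, j, k, l, m, n}.

{i, j, k, l, m, n}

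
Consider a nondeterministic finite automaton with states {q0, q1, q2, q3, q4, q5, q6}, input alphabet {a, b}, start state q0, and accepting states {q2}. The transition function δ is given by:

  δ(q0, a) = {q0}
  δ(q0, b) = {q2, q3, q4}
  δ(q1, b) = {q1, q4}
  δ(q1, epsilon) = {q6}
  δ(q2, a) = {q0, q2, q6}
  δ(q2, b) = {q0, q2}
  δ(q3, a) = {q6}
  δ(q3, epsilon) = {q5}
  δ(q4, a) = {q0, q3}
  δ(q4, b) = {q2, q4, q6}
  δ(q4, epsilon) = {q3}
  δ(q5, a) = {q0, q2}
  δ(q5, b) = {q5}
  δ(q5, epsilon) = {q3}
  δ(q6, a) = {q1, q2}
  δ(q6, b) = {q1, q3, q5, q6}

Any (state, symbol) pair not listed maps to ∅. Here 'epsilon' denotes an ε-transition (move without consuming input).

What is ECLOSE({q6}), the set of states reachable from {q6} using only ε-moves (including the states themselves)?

{q6}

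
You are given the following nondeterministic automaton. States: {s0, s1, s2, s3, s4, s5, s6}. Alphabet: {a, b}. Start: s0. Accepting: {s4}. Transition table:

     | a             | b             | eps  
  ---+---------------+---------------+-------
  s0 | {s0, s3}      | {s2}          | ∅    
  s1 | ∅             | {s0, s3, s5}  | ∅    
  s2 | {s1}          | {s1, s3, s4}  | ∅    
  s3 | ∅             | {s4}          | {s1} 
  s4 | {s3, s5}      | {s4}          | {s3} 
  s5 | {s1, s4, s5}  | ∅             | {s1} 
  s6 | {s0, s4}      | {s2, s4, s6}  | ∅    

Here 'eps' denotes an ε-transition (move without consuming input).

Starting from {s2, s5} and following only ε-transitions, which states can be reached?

Begin with {s2, s5}.
ε-move s5 → s1; add s1.

{s1, s2, s5}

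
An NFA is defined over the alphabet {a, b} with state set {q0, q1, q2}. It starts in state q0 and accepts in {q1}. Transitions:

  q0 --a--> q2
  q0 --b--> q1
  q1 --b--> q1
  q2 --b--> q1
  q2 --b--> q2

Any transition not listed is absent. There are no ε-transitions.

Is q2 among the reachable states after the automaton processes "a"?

Start in {q0}.
Read 'a': {q0} → {q2}.
State q2 is in {q2}.

Yes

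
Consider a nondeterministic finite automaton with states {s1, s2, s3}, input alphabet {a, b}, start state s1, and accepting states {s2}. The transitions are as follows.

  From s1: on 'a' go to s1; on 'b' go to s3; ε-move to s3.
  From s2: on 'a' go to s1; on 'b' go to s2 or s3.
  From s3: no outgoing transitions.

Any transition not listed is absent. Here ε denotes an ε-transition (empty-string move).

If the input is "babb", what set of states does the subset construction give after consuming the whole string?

∅

Start: ε-closure({s1}) = {s1, s3}.
Read 'b': s1→{s3}, s3→∅; now {s3}.
Read 'a': s3→∅; now ∅.
The set is empty and remains empty for the remaining 2 symbols.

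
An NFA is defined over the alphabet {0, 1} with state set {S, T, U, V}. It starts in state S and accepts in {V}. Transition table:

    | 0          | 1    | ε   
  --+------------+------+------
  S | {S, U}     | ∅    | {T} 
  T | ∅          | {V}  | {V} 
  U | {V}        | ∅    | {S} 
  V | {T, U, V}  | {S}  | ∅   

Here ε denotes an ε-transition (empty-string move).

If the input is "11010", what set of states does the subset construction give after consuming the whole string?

{S, T, U, V}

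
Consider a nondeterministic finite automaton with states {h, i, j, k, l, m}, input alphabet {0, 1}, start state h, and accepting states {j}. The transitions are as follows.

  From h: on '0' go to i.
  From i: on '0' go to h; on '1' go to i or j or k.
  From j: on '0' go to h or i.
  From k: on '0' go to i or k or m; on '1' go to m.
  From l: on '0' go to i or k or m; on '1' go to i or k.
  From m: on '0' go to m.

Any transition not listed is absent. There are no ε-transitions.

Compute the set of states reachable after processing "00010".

{h, i, k, m}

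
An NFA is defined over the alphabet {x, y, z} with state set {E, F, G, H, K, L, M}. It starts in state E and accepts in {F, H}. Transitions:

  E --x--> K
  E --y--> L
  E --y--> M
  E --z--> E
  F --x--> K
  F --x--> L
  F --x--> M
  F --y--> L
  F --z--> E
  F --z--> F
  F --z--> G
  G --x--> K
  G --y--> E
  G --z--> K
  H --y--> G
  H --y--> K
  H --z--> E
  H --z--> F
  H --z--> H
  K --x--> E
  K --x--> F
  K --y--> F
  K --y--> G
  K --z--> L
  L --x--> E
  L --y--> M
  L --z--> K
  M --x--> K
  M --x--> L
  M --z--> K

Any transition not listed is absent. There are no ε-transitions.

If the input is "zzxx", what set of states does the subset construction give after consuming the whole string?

Start in {E}.
Read 'z': E→{E}; now {E}.
Read 'z': E→{E}; now {E}.
Read 'x': E→{K}; now {K}.
Read 'x': K→{E, F}; now {E, F}.

{E, F}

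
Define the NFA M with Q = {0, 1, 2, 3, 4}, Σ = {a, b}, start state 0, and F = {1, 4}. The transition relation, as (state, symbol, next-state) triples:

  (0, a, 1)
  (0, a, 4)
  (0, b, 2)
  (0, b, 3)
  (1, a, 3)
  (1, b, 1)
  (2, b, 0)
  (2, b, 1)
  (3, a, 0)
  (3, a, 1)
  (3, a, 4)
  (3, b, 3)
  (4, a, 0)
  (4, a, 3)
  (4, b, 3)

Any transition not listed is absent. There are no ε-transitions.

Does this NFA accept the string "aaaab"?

Start in {0}.
Read 'a': 0→{1, 4}; now {1, 4}.
Read 'a': 1→{3}, 4→{0, 3}; now {0, 3}.
Read 'a': 0→{1, 4}, 3→{0, 1, 4}; now {0, 1, 4}.
Read 'a': 0→{1, 4}, 1→{3}, 4→{0, 3}; now {0, 1, 3, 4}.
Read 'b': 0→{2, 3}, 1→{1}, 3→{3}, 4→{3}; now {1, 2, 3}.
The final set {1, 2, 3} contains the accepting state 1.

Yes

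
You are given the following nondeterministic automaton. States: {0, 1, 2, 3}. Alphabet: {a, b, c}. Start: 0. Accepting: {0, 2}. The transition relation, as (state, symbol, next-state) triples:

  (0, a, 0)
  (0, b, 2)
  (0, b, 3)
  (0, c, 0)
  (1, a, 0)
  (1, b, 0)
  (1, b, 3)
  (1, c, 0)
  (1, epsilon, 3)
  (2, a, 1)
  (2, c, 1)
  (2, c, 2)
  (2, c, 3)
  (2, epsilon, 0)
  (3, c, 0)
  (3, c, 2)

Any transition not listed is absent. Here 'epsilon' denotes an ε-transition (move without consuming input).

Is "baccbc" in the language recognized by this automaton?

Start in {0}.
Read 'b': 0→{2, 3}; union {2, 3}; ε-closure = {0, 2, 3}.
Read 'a': 0→{0}, 2→{1}, 3→∅; union {0, 1}; ε-closure = {0, 1, 3}.
Read 'c': 0→{0}, 1→{0}, 3→{0, 2}; now {0, 2}.
Read 'c': 0→{0}, 2→{1, 2, 3}; now {0, 1, 2, 3}.
Read 'b': 0→{2, 3}, 1→{0, 3}, 2→∅, 3→∅; now {0, 2, 3}.
Read 'c': 0→{0}, 2→{1, 2, 3}, 3→{0, 2}; now {0, 1, 2, 3}.
The final set {0, 1, 2, 3} contains the accepting states 0, 2.

Yes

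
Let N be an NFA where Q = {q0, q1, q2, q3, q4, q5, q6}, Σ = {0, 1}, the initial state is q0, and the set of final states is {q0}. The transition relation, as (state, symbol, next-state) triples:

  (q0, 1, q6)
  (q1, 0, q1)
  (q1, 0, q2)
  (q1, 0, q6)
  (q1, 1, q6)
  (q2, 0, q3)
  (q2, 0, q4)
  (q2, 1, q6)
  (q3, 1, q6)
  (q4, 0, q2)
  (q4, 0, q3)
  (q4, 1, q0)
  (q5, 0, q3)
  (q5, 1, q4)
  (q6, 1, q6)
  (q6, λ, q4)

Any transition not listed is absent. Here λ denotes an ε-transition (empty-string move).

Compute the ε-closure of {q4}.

Begin with {q4}.
No ε-moves leave this set, so the closure equals the set itself.

{q4}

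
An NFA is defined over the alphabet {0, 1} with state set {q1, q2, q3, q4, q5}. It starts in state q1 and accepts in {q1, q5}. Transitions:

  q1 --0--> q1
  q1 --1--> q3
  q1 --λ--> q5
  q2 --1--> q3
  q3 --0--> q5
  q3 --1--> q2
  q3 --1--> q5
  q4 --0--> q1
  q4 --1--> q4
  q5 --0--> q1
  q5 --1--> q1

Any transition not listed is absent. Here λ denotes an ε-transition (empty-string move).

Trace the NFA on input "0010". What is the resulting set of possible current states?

{q1, q5}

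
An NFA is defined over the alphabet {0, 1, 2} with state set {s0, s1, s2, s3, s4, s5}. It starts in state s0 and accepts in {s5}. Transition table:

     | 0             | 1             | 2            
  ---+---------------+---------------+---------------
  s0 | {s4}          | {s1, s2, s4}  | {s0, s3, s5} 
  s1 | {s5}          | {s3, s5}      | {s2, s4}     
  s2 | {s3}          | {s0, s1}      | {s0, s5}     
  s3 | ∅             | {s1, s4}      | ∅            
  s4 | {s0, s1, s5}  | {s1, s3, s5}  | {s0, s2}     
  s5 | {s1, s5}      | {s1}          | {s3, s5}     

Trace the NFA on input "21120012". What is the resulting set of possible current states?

{s0, s2, s3, s4, s5}

Start in {s0}.
Read '2': {s0} → {s0, s3, s5}.
Read '1': {s0, s3, s5} → {s1, s2, s4}.
Read '1': {s1, s2, s4} → {s0, s1, s3, s5}.
Read '2': {s0, s1, s3, s5} → {s0, s2, s3, s4, s5}.
Read '0': {s0, s2, s3, s4, s5} → {s0, s1, s3, s4, s5}.
Read '0': {s0, s1, s3, s4, s5} → {s0, s1, s4, s5}.
Read '1': {s0, s1, s4, s5} → {s1, s2, s3, s4, s5}.
Read '2': {s1, s2, s3, s4, s5} → {s0, s2, s3, s4, s5}.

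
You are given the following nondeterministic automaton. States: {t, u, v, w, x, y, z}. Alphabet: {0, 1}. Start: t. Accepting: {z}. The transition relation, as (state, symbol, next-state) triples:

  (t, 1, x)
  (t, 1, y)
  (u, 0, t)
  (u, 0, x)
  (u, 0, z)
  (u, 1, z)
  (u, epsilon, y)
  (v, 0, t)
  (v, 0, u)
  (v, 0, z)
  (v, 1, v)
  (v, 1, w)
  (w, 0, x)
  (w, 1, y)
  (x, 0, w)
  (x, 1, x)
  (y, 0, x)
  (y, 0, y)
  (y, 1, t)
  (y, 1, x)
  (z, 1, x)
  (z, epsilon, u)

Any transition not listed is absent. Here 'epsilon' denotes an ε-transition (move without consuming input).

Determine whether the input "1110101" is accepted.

No

Start in {t}.
Read '1': t→{x, y}; now {x, y}.
Read '1': x→{x}, y→{t, x}; now {t, x}.
Read '1': t→{x, y}, x→{x}; now {x, y}.
Read '0': x→{w}, y→{x, y}; now {w, x, y}.
Read '1': w→{y}, x→{x}, y→{t, x}; now {t, x, y}.
Read '0': t→∅, x→{w}, y→{x, y}; now {w, x, y}.
Read '1': w→{y}, x→{x}, y→{t, x}; now {t, x, y}.
The final set {t, x, y} contains no accepting state.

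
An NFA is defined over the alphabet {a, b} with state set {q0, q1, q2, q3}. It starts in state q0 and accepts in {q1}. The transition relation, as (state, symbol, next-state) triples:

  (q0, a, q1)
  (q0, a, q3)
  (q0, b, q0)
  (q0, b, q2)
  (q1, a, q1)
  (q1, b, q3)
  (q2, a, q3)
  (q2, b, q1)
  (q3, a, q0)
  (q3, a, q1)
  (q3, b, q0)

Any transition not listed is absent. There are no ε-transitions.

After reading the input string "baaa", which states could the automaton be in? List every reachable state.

Start in {q0}.
Read 'b': q0→{q0, q2}; now {q0, q2}.
Read 'a': q0→{q1, q3}, q2→{q3}; now {q1, q3}.
Read 'a': q1→{q1}, q3→{q0, q1}; now {q0, q1}.
Read 'a': q0→{q1, q3}, q1→{q1}; now {q1, q3}.

{q1, q3}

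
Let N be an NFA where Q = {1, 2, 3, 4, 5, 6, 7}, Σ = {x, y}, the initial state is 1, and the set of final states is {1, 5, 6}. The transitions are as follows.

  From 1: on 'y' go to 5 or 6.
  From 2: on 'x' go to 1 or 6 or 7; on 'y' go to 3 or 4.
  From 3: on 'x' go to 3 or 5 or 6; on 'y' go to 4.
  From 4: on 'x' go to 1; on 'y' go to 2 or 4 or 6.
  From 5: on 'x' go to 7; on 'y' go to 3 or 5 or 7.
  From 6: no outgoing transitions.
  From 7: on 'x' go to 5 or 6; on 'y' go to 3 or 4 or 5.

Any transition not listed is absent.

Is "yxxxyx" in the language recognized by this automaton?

Start in {1}.
Read 'y': {1} → {5, 6}.
Read 'x': {5, 6} → {7}.
Read 'x': {7} → {5, 6}.
Read 'x': {5, 6} → {7}.
Read 'y': {7} → {3, 4, 5}.
Read 'x': {3, 4, 5} → {1, 3, 5, 6, 7}.
The final set {1, 3, 5, 6, 7} contains the accepting states 1, 5, 6.

Yes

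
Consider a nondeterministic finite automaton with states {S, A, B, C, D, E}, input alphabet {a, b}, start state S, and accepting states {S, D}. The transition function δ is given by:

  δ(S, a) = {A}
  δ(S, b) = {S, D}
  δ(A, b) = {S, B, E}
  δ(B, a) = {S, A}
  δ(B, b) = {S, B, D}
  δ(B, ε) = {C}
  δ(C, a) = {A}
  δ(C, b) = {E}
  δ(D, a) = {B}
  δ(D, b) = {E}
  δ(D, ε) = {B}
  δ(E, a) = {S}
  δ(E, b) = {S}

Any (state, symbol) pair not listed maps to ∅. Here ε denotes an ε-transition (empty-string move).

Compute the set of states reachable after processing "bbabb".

Start in {S}.
Read 'b': {S} → {S, B, C, D}.
Read 'b': {S, B, C, D} → {S, B, C, D, E}.
Read 'a': {S, B, C, D, E} → {S, A, B, C}.
Read 'b': {S, A, B, C} → {S, B, C, D, E}.
Read 'b': {S, B, C, D, E} → {S, B, C, D, E}.

{S, B, C, D, E}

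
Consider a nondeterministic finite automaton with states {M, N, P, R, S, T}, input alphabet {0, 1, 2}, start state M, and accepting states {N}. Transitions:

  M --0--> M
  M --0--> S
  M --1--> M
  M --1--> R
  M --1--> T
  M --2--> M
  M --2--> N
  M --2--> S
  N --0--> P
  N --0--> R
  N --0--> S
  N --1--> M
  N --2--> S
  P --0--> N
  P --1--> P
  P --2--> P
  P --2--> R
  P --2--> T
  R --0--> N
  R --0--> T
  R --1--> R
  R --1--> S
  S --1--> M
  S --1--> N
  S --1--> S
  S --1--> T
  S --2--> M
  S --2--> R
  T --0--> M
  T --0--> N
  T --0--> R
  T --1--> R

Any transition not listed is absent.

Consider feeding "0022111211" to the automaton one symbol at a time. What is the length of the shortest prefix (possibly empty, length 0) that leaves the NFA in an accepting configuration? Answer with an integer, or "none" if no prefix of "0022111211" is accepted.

3

Start in {M}.
Read '0': {M} → {M, S}.
Read '0': {M, S} → {M, S}.
Read '2': {M, S} → {M, N, R, S}.
None of the earlier sets intersect F, but {M, N, R, S} does.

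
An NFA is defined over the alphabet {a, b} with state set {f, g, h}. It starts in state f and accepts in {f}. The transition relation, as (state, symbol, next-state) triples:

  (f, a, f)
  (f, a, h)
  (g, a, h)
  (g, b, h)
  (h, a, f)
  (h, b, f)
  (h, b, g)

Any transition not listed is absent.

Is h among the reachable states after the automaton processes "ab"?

No

Start in {f}.
Read 'a': {f} → {f, h}.
Read 'b': {f, h} → {f, g}.
State h is not in {f, g}.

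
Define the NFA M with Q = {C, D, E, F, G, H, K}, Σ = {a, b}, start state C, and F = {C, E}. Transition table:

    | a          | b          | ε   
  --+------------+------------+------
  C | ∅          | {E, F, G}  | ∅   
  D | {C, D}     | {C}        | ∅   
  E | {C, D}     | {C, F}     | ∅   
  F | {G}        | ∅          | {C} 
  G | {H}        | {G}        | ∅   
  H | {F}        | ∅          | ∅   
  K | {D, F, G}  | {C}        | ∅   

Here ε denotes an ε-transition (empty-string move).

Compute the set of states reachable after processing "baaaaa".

{C, D, F, H}

Start in {C}.
Read 'b': C→{E, F, G}; union {E, F, G}; ε-closure = {C, E, F, G}.
Read 'a': C→∅, E→{C, D}, F→{G}, G→{H}; now {C, D, G, H}.
Read 'a': C→∅, D→{C, D}, G→{H}, H→{F}; now {C, D, F, H}.
Read 'a': C→∅, D→{C, D}, F→{G}, H→{F}; now {C, D, F, G}.
Read 'a': C→∅, D→{C, D}, F→{G}, G→{H}; now {C, D, G, H}.
Read 'a': C→∅, D→{C, D}, G→{H}, H→{F}; now {C, D, F, H}.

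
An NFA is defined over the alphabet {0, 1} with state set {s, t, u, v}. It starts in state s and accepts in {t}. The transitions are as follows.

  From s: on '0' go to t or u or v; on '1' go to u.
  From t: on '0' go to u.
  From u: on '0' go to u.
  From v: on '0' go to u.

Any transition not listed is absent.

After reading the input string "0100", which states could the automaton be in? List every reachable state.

Start in {s}.
Read '0': s→{t, u, v}; now {t, u, v}.
Read '1': t→∅, u→∅, v→∅; now ∅.
The set is empty and remains empty for the remaining 2 symbols.

∅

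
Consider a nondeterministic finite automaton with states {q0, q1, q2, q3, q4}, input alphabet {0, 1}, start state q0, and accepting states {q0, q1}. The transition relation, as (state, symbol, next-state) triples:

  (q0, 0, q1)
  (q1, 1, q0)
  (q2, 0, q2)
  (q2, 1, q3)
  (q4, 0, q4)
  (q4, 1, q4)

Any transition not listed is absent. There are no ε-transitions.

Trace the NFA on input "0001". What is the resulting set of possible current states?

∅

Start in {q0}.
Read '0': q0→{q1}; now {q1}.
Read '0': q1→∅; now ∅.
The set is empty and remains empty for the remaining 2 symbols.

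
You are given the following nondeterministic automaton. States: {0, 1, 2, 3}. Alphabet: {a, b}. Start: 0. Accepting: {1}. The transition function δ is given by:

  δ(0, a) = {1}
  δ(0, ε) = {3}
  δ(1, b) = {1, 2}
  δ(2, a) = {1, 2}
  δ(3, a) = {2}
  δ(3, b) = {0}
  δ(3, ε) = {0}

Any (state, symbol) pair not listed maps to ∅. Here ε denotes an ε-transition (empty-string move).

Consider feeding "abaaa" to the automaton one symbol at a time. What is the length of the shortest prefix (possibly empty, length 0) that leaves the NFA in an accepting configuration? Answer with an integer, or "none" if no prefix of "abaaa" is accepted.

Start: ε-closure({0}) = {0, 3}.
Read 'a': 0→{1}, 3→{2}; now {1, 2}.
None of the earlier sets intersect F, but {1, 2} does.

1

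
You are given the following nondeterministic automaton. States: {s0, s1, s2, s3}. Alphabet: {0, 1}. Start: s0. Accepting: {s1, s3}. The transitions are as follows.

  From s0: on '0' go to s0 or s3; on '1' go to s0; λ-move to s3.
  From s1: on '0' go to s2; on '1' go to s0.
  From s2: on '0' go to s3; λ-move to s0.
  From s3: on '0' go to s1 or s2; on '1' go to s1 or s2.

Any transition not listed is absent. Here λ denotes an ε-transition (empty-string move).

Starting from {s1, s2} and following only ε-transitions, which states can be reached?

{s0, s1, s2, s3}

Begin with {s1, s2}.
ε-move s2 → s0; add s0.
ε-move s0 → s3; add s3.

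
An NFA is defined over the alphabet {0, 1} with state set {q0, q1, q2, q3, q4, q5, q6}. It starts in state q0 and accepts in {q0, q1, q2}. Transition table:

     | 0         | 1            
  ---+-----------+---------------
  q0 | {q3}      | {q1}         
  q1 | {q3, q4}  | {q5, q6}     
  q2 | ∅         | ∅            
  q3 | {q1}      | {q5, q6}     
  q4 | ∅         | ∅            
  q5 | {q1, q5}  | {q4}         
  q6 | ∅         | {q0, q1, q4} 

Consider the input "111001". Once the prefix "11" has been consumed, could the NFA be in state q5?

Start in {q0}.
Read '1': {q0} → {q1}.
Read '1': {q1} → {q5, q6}.
State q5 is in {q5, q6}.

Yes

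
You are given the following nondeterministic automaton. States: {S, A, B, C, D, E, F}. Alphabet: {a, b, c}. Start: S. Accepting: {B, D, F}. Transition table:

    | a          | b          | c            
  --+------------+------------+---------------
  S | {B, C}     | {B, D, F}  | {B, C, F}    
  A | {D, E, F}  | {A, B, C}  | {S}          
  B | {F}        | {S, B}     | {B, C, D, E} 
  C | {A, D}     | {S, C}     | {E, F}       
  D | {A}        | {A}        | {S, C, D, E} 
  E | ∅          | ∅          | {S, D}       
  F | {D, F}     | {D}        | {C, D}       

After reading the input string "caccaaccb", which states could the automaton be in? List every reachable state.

Start in {S}.
Read 'c': S→{B, C, F}; now {B, C, F}.
Read 'a': B→{F}, C→{A, D}, F→{D, F}; now {A, D, F}.
Read 'c': A→{S}, D→{S, C, D, E}, F→{C, D}; now {S, C, D, E}.
Read 'c': S→{B, C, F}, C→{E, F}, D→{S, C, D, E}, E→{S, D}; now {S, B, C, D, E, F}.
Read 'a': S→{B, C}, B→{F}, C→{A, D}, D→{A}, E→∅, F→{D, F}; now {A, B, C, D, F}.
Read 'a': A→{D, E, F}, B→{F}, C→{A, D}, D→{A}, F→{D, F}; now {A, D, E, F}.
Read 'c': A→{S}, D→{S, C, D, E}, E→{S, D}, F→{C, D}; now {S, C, D, E}.
Read 'c': S→{B, C, F}, C→{E, F}, D→{S, C, D, E}, E→{S, D}; now {S, B, C, D, E, F}.
Read 'b': S→{B, D, F}, B→{S, B}, C→{S, C}, D→{A}, E→∅, F→{D}; now {S, A, B, C, D, F}.

{S, A, B, C, D, F}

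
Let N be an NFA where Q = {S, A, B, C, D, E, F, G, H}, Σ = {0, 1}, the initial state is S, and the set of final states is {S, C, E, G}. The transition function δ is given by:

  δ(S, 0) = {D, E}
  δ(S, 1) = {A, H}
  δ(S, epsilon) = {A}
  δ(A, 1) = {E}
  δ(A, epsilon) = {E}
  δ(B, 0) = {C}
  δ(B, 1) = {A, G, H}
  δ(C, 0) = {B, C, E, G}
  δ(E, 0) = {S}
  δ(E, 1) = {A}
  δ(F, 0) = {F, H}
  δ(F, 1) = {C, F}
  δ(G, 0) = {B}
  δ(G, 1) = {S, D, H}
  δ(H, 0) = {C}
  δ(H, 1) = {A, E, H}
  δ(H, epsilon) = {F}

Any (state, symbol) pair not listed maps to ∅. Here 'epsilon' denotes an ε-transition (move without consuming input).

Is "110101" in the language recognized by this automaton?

Yes

Start: ε-closure({S}) = {S, A, E}.
Read '1': S→{A, H}, A→{E}, E→{A}; union {A, E, H}; ε-closure = {A, E, F, H}.
Read '1': A→{E}, E→{A}, F→{C, F}, H→{A, E, H}; now {A, C, E, F, H}.
Read '0': A→∅, C→{B, C, E, G}, E→{S}, F→{F, H}, H→{C}; union {S, B, C, E, F, G, H}; ε-closure = {S, A, B, C, E, F, G, H}.
Read '1': S→{A, H}, A→{E}, B→{A, G, H}, C→∅, E→{A}, F→{C, F}, G→{S, D, H}, H→{A, E, H}; now {S, A, C, D, E, F, G, H}.
Read '0': S→{D, E}, A→∅, C→{B, C, E, G}, D→∅, E→{S}, F→{F, H}, G→{B}, H→{C}; union {S, B, C, D, E, F, G, H}; ε-closure = {S, A, B, C, D, E, F, G, H}.
Read '1': S→{A, H}, A→{E}, B→{A, G, H}, C→∅, D→∅, E→{A}, F→{C, F}, G→{S, D, H}, H→{A, E, H}; now {S, A, C, D, E, F, G, H}.
The final set {S, A, C, D, E, F, G, H} contains the accepting states S, C, E, G.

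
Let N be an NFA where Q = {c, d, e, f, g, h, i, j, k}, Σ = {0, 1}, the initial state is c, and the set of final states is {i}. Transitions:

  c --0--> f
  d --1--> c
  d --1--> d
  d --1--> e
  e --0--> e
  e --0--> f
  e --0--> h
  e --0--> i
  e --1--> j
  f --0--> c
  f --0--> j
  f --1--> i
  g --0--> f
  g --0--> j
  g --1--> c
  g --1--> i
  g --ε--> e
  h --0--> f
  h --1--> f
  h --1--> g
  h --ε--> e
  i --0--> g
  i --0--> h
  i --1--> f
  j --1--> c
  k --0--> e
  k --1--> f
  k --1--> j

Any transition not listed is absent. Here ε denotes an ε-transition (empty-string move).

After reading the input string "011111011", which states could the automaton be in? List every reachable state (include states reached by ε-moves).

Start in {c}.
Read '0': c→{f}; now {f}.
Read '1': f→{i}; now {i}.
Read '1': i→{f}; now {f}.
Read '1': f→{i}; now {i}.
Read '1': i→{f}; now {f}.
Read '1': f→{i}; now {i}.
Read '0': i→{g, h}; union {g, h}; ε-closure = {e, g, h}.
Read '1': e→{j}, g→{c, i}, h→{f, g}; union {c, f, g, i, j}; ε-closure = {c, e, f, g, i, j}.
Read '1': c→∅, e→{j}, f→{i}, g→{c, i}, i→{f}, j→{c}; now {c, f, i, j}.

{c, f, i, j}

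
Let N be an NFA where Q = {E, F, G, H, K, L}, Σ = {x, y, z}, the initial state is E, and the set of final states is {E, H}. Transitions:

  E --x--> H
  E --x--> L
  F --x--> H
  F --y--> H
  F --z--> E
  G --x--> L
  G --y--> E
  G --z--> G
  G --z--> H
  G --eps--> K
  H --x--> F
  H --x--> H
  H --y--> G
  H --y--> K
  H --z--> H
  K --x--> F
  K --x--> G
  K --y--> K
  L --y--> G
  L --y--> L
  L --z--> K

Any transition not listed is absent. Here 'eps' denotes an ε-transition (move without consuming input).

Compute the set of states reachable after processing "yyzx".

∅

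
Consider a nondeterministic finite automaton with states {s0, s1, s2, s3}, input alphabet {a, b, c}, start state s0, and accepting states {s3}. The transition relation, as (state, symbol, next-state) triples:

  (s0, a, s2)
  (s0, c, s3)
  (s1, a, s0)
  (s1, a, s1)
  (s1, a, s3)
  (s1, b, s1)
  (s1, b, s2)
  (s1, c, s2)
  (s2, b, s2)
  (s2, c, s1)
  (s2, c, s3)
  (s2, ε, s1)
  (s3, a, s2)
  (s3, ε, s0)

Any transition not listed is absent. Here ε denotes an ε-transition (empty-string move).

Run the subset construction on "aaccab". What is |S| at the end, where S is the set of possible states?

2

Start in {s0}.
Read 'a': s0→{s2}; union {s2}; ε-closure = {s1, s2}.
Read 'a': s1→{s0, s1, s3}, s2→∅; now {s0, s1, s3}.
Read 'c': s0→{s3}, s1→{s2}, s3→∅; union {s2, s3}; ε-closure = {s0, s1, s2, s3}.
Read 'c': s0→{s3}, s1→{s2}, s2→{s1, s3}, s3→∅; union {s1, s2, s3}; ε-closure = {s0, s1, s2, s3}.
Read 'a': s0→{s2}, s1→{s0, s1, s3}, s2→∅, s3→{s2}; now {s0, s1, s2, s3}.
Read 'b': s0→∅, s1→{s1, s2}, s2→{s2}, s3→∅; now {s1, s2}.
That set has 2 states.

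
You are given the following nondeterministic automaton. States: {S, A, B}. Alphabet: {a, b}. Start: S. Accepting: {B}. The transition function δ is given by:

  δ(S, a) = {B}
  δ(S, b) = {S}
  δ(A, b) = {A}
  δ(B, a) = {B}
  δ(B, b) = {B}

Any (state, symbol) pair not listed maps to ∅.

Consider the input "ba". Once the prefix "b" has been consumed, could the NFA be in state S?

Yes

Start in {S}.
Read 'b': S→{S}; now {S}.
State S is in {S}.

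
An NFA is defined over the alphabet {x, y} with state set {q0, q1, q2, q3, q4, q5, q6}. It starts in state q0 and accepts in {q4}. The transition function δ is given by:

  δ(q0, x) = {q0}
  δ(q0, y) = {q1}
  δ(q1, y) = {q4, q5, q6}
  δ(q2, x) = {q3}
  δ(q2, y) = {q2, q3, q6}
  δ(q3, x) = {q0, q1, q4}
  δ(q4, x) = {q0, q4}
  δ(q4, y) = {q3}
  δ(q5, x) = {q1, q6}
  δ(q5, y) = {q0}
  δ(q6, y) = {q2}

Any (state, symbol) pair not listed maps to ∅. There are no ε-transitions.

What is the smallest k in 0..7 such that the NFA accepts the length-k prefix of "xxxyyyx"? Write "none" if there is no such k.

Start in {q0}.
Read 'x': q0→{q0}; now {q0}.
Read 'x': q0→{q0}; now {q0}.
Read 'x': q0→{q0}; now {q0}.
Read 'y': q0→{q1}; now {q1}.
Read 'y': q1→{q4, q5, q6}; now {q4, q5, q6}.
None of the earlier sets intersect F, but {q4, q5, q6} does.

5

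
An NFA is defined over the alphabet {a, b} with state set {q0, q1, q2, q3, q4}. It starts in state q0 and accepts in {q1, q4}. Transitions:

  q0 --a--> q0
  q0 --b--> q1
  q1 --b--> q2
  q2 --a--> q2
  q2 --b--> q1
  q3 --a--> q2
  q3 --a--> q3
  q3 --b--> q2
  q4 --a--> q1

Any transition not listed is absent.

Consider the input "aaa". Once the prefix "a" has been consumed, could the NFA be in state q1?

No

Start in {q0}.
Read 'a': {q0} → {q0}.
State q1 is not in {q0}.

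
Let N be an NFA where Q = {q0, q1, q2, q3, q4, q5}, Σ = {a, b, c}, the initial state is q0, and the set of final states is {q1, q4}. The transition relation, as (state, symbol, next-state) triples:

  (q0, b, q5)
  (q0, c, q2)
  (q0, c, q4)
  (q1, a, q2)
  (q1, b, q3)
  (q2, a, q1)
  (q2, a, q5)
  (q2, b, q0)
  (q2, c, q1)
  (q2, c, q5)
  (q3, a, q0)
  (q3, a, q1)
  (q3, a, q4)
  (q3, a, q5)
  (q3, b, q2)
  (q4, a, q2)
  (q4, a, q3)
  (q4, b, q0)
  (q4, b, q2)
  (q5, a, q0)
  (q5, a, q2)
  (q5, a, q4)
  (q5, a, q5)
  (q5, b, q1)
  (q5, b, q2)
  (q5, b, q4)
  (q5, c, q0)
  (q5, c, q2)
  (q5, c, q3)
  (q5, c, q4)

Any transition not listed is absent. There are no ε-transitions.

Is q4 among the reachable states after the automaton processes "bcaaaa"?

Start in {q0}.
Read 'b': {q0} → {q5}.
Read 'c': {q5} → {q0, q2, q3, q4}.
Read 'a': {q0, q2, q3, q4} → {q0, q1, q2, q3, q4, q5}.
Read 'a': {q0, q1, q2, q3, q4, q5} → {q0, q1, q2, q3, q4, q5}.
Read 'a': {q0, q1, q2, q3, q4, q5} → {q0, q1, q2, q3, q4, q5}.
Read 'a': {q0, q1, q2, q3, q4, q5} → {q0, q1, q2, q3, q4, q5}.
State q4 is in {q0, q1, q2, q3, q4, q5}.

Yes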